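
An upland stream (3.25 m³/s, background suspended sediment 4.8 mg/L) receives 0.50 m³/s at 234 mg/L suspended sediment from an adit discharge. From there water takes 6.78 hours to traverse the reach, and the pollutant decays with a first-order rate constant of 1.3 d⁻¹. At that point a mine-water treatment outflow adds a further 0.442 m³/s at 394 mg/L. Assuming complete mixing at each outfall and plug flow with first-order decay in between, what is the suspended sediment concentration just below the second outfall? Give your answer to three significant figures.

63.5 mg/L

Flow-weighted average: C = (3.250·4.800 + 0.5000·234.0) / 3.750 = 132.6/3.750 = 35.36 mg/L; combined flow 3.750 m³/s.
First-order decay: C = 35.36·exp(−k·t) = 35.36·0.6926 = 24.49 mg/L.
At the second outfall, C = (3.750·24.49 + 0.4420·394.0) / (3.750 + 0.4420) = 63.45 mg/L.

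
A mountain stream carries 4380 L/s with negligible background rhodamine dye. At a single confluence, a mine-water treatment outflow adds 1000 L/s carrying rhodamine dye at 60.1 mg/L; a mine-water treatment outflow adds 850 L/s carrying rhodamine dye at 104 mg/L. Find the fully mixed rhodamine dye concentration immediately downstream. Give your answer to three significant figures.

Flow-weighted average: C = (4380·0 + 1000·60.10 + 850.0·104.0) / 6230 = 148500/6230 = 23.84 mg/L.

23.8 mg/L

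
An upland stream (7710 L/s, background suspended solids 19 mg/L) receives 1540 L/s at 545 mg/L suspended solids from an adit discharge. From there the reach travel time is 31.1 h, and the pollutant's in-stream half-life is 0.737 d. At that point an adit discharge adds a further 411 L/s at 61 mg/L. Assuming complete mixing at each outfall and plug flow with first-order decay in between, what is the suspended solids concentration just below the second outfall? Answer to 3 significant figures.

Mass balance: C = (7710·19.00 + 1540·545.0) / 9250 = 985800/9250 = 106.6 mg/L; combined flow 9250 L/s.
Half-life 0.737 d → k = ln 2 / 0.737 = 0.9405 d⁻¹.
First-order decay: C = 106.6·exp(−k·t) = 106.6·0.2956 = 31.50 mg/L.
At the second outfall, C = (9250·31.50 + 411.0·61.00) / (9250 + 411.0) = 32.76 mg/L.

32.8 mg/L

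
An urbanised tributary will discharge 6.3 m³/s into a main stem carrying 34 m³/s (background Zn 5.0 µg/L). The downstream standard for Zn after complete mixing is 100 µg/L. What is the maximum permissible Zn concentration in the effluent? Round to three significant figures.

At the limit, (Qr·Cr + Qe·Cₑ)/(Qr + Qe) = 100:
Cₑ = (40.30·100 − 34.00·5.000) / 6.300 = 612.7 µg/L.

613 µg/L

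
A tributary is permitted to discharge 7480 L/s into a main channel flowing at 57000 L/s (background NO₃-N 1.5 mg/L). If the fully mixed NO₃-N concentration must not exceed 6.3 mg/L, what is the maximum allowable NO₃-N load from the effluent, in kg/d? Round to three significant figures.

27700 kg/d

Mass balance at the limit: 57000·1.500 + 7480·Cₑ = 64480·6.3 → Cₑ = 42.88 mg/L.
7480 L/s = 7.480 m³/s. Load = 7.480 m³/s × 42.88 g/m³ × 86 400 s/d = 27710 kg/d.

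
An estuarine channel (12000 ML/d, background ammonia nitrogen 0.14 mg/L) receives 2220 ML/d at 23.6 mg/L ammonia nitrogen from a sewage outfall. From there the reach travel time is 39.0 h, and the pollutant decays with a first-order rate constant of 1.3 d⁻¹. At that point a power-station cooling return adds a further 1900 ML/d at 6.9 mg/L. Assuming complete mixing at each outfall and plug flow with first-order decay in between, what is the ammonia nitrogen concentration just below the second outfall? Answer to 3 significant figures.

1.22 mg/L

Conservation of mass: C = (12000·0.1400 + 2220·23.60) / 14220 = 54070/14220 = 3.803 mg/L; combined flow 14220 ML/d.
Decay over the reach: 3.803·exp(−kt) = 3.803·0.1209 = 0.4599 mg/L.
At the second outfall, C = (14220·0.4599 + 1900·6.900) / (14220 + 1900) = 1.219 mg/L.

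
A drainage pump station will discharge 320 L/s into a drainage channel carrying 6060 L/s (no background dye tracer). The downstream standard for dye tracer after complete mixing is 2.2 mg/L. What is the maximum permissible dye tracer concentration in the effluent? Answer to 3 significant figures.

43.9 mg/L

At the limit, (Qr·Cr + Qe·Cₑ)/(Qr + Qe) = 2.2:
Cₑ = (6380·2.2 − 6060·0) / 320.0 = 43.86 mg/L.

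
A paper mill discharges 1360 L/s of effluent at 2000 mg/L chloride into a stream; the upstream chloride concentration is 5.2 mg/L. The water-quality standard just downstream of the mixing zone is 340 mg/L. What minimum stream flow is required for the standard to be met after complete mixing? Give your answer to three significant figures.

Set C_mix = 340: (Q·5.200 + 1360·2000) / (Q + 1360) = 340
→ Q = 1360·(2000 − 340)/(340 − 5.200) = 6743 L/s.

6740 L/s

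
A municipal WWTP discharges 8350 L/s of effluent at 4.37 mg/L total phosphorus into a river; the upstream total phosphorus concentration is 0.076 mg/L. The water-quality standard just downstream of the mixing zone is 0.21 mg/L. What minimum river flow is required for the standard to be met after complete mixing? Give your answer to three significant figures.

Set C_mix = 0.21: (Q·0.07600 + 8350·4.370) / (Q + 8350) = 0.21
→ Q = 8350·(4.370 − 0.21)/(0.21 − 0.07600) = 259200 L/s.

259000 L/s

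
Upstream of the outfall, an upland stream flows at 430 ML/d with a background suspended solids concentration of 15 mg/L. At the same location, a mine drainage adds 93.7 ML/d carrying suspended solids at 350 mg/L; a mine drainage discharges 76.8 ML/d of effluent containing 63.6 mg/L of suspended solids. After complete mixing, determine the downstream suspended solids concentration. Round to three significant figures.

Conservation of mass: C = (430.0·15.00 + 93.70·350.0 + 76.80·63.60) / 600.5 = 44130/600.5 = 73.49 mg/L.

73.5 mg/L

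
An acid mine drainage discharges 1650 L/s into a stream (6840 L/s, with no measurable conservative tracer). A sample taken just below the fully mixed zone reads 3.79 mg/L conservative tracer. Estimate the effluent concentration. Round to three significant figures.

Mass balance: 6840·0 + 1650·Cₑ = 8490·3.790
→ Cₑ = (8490·3.790 − 6840·0) / 1650 = 19.50 mg/L.

19.5 mg/L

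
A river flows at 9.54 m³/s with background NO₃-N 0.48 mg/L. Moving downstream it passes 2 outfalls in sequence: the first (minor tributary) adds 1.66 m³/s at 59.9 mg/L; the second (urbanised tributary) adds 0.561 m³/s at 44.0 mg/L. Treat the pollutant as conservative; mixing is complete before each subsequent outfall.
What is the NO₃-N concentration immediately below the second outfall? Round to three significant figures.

After outfall 1: Q = 9.540 + 1.660 = 11.20 m³/s; C = (9.540·0.4800 + 1.660·59.90)/11.20 = 9.287 mg/L.
After outfall 2: Q = 11.20 + 0.5610 = 11.76 m³/s; C = (11.20·9.287 + 0.5610·44.00)/11.76 = 10.94 mg/L.

10.9 mg/L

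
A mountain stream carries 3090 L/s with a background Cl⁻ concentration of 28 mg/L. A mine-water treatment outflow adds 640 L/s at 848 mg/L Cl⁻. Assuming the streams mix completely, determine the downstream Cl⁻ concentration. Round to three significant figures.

Conservation of mass: C = (3090·28.00 + 640.0·848.0) / 3730 = 629200/3730 = 168.7 mg/L.

169 mg/L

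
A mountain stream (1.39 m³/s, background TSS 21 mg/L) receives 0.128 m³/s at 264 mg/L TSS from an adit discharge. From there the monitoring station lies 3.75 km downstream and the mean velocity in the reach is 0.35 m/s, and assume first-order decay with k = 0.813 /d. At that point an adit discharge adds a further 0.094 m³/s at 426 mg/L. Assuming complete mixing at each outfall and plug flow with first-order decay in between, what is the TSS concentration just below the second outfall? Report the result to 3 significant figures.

Mass balance: C = (1.390·21.00 + 0.1280·264.0) / 1.518 = 62.98/1.518 = 41.49 mg/L; combined flow 1.518 m³/s.
Travel time t = 3.75·1000 / 0.35 = 10710 s = 2.976 h.
Decay over the reach: 41.49·exp(−kt) = 41.49·0.9041 = 37.51 mg/L.
Second outfall: C = (1.518·37.51 + 0.09400·426.0)/1.612 = 60.16 mg/L.

60.2 mg/L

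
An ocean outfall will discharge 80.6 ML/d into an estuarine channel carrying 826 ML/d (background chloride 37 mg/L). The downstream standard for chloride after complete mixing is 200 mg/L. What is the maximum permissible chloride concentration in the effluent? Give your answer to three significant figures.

At the limit, (Qr·Cr + Qe·Cₑ)/(Qr + Qe) = 200:
Cₑ = (906.6·200 − 826.0·37.00) / 80.60 = 1870 mg/L.

1870 mg/L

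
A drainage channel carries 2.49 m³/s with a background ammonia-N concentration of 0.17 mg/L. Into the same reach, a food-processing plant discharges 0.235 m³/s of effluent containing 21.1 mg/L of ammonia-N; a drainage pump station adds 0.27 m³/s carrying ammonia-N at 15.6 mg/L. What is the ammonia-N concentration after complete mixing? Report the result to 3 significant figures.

3.20 mg/L

Mass balance: C = (2.490·0.1700 + 0.2350·21.10 + 0.2700·15.60) / 2.995 = 9.594/2.995 = 3.203 mg/L.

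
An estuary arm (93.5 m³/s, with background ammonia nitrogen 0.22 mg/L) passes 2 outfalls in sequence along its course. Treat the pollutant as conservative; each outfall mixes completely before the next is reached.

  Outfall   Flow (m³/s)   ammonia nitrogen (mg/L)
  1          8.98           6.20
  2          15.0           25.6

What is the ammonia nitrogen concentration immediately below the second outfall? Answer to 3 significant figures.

Outfall 1: combined Q = 102.5 m³/s; C = (93.50·0.2200 + 8.980·6.200)/102.5 = 0.7440 mg/L.
Outfall 2: combined Q = 117.5 m³/s; C = (102.5·0.7440 + 15.00·25.60)/117.5 = 3.918 mg/L.

3.92 mg/L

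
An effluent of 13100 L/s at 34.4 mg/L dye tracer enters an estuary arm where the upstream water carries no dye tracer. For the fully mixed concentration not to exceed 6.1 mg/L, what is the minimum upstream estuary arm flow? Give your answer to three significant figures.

Set C_mix = 6.1: (Q·0 + 13100·34.40) / (Q + 13100) = 6.1
→ Q = 13100·(34.40 − 6.1)/(6.1 − 0) = 60780 L/s.

60800 L/s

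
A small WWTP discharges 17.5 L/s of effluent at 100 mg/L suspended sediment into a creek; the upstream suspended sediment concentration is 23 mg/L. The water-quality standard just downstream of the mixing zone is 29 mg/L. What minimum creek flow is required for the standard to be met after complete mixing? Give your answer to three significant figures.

207 L/s

Set C_mix = 29: (Q·23.00 + 17.50·100.0) / (Q + 17.50) = 29
→ Q = 17.50·(100.0 − 29)/(29 − 23.00) = 207.1 L/s.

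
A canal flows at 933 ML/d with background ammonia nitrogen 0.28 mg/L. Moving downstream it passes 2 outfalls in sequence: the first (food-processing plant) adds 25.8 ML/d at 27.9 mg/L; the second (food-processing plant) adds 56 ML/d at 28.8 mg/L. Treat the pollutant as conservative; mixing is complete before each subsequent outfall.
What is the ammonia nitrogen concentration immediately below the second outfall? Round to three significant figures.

2.56 mg/L

After outfall 1: Q = 933.0 + 25.80 = 958.8 ML/d; C = (933.0·0.2800 + 25.80·27.90)/958.8 = 1.023 mg/L.
After outfall 2: Q = 958.8 + 56.00 = 1015 ML/d; C = (958.8·1.023 + 56.00·28.80)/1015 = 2.556 mg/L.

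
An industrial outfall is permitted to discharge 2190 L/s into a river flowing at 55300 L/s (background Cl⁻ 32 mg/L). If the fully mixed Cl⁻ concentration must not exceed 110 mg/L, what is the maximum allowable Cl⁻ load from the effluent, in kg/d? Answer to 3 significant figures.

393000 kg/d

Mass balance at the limit: 55300·32.00 + 2190·Cₑ = 57490·110 → Cₑ = 2080 mg/L.
2190 L/s = 2.190 m³/s. Load = 2.190 m³/s × 2080 g/m³ × 86 400 s/d = 393500 kg/d.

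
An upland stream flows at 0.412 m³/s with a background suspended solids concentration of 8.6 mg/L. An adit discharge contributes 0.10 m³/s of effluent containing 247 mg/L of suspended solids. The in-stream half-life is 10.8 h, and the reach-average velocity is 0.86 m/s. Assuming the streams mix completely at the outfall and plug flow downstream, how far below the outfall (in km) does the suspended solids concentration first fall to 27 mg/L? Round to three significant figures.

Flow-weighted average: C = (0.4120·8.600 + 0.1000·247.0) / 0.5120 = 28.24/0.5120 = 55.16 mg/L.
Half-life 10.8 h → k = ln 2 / 10.8 = 0.06418 h⁻¹ = 1.540 d⁻¹.
Set 55.16·exp(−k·t) = 27 → t = ln(55.16/27)/k = 40070 s = 11.13 h.
Distance = v·t = 0.86·40070 = 34460 m = 34.46 km.

34.5 km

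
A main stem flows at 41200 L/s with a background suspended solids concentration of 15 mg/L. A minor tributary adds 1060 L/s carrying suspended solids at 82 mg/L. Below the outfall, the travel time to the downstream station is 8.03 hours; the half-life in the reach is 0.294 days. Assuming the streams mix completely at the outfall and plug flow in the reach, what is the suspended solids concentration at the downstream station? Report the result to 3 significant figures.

7.58 mg/L

Conservation of mass: C = (41200·15.00 + 1060·82.00) / 42260 = 704900/42260 = 16.68 mg/L.
Half-life 0.294 d → k = ln 2 / 0.294 = 2.358 d⁻¹.
Applying C = C₀e^(−kt): 16.68 × 0.4544 = 7.579 mg/L.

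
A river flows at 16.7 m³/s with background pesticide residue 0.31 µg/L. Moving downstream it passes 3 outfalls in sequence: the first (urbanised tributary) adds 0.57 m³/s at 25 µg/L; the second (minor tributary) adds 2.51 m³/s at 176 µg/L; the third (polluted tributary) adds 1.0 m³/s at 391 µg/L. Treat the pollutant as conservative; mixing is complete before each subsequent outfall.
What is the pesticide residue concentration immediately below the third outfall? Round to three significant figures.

41.0 µg/L

After outfall 1: Q = 16.70 + 0.5700 = 17.27 m³/s; C = (16.70·0.3100 + 0.5700·25.00)/17.27 = 1.125 µg/L.
After outfall 2: Q = 17.27 + 2.510 = 19.78 m³/s; C = (17.27·1.125 + 2.510·176.0)/19.78 = 23.32 µg/L.
After outfall 3: Q = 19.78 + 1.000 = 20.78 m³/s; C = (19.78·23.32 + 1.000·391.0)/20.78 = 41.01 µg/L.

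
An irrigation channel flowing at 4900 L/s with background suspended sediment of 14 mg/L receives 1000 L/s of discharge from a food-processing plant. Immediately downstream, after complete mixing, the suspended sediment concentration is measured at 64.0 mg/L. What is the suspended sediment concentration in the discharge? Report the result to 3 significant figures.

309 mg/L

Mass balance: 4900·14.00 + 1000·Cₑ = 5900·64.00
→ Cₑ = (5900·64.00 − 4900·14.00) / 1000 = 309.0 mg/L.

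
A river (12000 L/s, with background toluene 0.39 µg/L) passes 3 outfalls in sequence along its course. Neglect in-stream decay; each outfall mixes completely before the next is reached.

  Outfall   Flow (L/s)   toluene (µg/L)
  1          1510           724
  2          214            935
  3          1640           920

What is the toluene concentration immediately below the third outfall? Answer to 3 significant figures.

Below outfall 1: Q → 13510 L/s, C = (12000·0.3900 + 1510·724.0)/13510 = 81.27 µg/L.
Below outfall 2: Q → 13720 L/s, C = (13510·81.27 + 214.0·935.0)/13720 = 94.58 µg/L.
Below outfall 3: Q → 15360 L/s, C = (13720·94.58 + 1640·920.0)/15360 = 182.7 µg/L.

183 µg/L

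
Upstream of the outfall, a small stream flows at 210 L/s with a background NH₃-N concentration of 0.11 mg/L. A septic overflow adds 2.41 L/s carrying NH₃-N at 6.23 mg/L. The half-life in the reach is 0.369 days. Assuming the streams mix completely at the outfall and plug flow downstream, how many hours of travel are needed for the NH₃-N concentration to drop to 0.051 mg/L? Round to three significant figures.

Mass balance: C = (210.0·0.1100 + 2.410·6.230) / 212.4 = 38.11/212.4 = 0.1794 mg/L.
Half-life 0.369 d → k = ln 2 / 0.369 = 1.878 d⁻¹.
0.1794·exp(−k·t) = 0.051 → t = ln(0.1794/0.051)/k = 57860 s = 16.07 h.

16.1 h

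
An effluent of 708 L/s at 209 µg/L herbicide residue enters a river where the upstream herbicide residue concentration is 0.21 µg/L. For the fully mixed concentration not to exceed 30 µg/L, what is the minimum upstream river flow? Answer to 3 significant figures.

4250 L/s

Set C_mix = 30: (Q·0.2100 + 708.0·209.0) / (Q + 708.0) = 30
→ Q = 708.0·(209.0 − 30)/(30 − 0.2100) = 4254 L/s.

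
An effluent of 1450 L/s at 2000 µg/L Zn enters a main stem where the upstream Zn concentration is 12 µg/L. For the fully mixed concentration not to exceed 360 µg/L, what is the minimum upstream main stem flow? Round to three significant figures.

Set C_mix = 360: (Q·12.00 + 1450·2000) / (Q + 1450) = 360
→ Q = 1450·(2000 − 360)/(360 − 12.00) = 6833 L/s.

6830 L/s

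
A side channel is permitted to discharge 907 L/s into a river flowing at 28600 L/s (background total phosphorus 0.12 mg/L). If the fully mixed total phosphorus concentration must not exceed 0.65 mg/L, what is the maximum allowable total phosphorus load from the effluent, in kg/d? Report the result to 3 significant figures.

1360 kg/d

Mass balance at the limit: 28600·0.1200 + 907.0·Cₑ = 29510·0.65 → Cₑ = 17.36 mg/L.
907.0 L/s = 0.9070 m³/s. Load = 0.9070 m³/s × 17.36 g/m³ × 86 400 s/d = 1361 kg/d.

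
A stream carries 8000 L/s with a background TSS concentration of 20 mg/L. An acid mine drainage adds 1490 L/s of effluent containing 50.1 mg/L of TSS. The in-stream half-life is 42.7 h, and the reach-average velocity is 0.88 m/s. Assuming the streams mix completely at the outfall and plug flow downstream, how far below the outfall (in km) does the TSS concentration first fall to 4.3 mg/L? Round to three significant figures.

Flow-weighted average: C = (8000·20.00 + 1490·50.10) / 9490 = 234600/9490 = 24.73 mg/L.
Half-life 42.7 h → k = ln 2 / 42.7 = 0.01623 h⁻¹ = 0.3896 d⁻¹.
Set 24.73·exp(−k·t) = 4.3 → t = ln(24.73/4.3)/k = 387900 s = 107.8 h.
Distance = v·t = 0.88·387900 = 341400 m = 341.4 km.

341 km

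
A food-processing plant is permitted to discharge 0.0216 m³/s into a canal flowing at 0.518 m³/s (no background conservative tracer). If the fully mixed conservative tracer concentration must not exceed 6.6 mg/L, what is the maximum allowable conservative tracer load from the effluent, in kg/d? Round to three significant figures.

Mass balance at the limit: 0.5180·0 + 0.02160·Cₑ = 0.5396·6.6 → Cₑ = 164.9 mg/L.
Load = 0.02160 m³/s × 164.9 g/m³ × 86 400 s/d = 307.7 kg/d.

308 kg/d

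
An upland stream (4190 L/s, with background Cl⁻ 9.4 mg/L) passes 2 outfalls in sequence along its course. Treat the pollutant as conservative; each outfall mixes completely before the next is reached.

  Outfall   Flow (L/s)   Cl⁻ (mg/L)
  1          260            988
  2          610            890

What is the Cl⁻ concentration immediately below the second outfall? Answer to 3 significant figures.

Below outfall 1: Q → 4450 L/s, C = (4190·9.400 + 260.0·988.0)/4450 = 66.58 mg/L.
Below outfall 2: Q → 5060 L/s, C = (4450·66.58 + 610.0·890.0)/5060 = 165.8 mg/L.

166 mg/L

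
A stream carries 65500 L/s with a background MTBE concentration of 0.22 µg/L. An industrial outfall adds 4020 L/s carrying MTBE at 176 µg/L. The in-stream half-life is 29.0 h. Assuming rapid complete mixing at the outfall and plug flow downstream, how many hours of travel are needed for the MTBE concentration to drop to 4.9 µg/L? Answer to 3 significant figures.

31.4 h

Mass balance: C = (65500·0.2200 + 4020·176.0) / 69520 = 721900/69520 = 10.38 µg/L.
Half-life 29.0 h → k = ln 2 / 29.0 = 0.02390 h⁻¹ = 0.5736 d⁻¹.
10.38·exp(−k·t) = 4.9 → t = ln(10.38/4.9)/k = 113100 s = 31.42 h.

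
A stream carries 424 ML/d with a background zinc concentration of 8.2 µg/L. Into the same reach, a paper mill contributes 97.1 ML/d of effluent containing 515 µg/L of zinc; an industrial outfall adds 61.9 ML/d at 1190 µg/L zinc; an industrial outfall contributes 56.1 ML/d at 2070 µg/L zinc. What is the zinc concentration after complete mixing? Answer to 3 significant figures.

After mixing, C = (424.0·8.200 + 97.10·515.0 + 61.90·1190 + 56.10·2070) / 639.1 = 243300/639.1 = 380.6 µg/L.

381 µg/L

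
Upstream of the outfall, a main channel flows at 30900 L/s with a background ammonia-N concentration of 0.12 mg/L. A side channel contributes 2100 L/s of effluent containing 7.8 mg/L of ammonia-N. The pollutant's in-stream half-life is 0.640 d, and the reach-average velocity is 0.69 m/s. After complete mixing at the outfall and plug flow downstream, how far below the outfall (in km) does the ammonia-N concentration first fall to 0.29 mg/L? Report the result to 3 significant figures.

40.8 km

Mixed concentration C = ΣQC/ΣQ = (30900·0.1200 + 2100·7.800) / 33000 = 20090/33000 = 0.6087 mg/L.
Half-life 0.640 d → k = ln 2 / 0.640 = 1.083 d⁻¹.
Set 0.6087·exp(−k·t) = 0.29 → t = ln(0.6087/0.29)/k = 59150 s = 16.43 h.
Distance = v·t = 0.69·59150 = 40820 m = 40.82 km.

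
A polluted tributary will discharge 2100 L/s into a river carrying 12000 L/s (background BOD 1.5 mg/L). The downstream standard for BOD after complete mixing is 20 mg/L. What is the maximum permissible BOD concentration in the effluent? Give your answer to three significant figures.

126 mg/L

At the limit, (Qr·Cr + Qe·Cₑ)/(Qr + Qe) = 20:
Cₑ = (14100·20 − 12000·1.500) / 2100 = 125.7 mg/L.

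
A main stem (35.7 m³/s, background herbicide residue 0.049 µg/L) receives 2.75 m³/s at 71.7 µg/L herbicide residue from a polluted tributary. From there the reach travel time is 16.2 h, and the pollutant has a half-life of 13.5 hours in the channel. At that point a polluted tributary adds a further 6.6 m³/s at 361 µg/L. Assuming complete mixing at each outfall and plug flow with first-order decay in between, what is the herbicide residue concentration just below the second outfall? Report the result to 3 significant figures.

54.8 µg/L

Conservation of mass: C = (35.70·0.04900 + 2.750·71.70) / 38.45 = 198.9/38.45 = 5.174 µg/L; combined flow 38.45 m³/s.
Half-life 13.5 h → k = ln 2 / 13.5 = 0.05134 h⁻¹ = 1.232 d⁻¹.
After decay, C = 5.174 × e^(−kt) = 5.174 × 0.4353 = 2.252 µg/L.
At the second outfall, C = (38.45·2.252 + 6.600·361.0) / (38.45 + 6.600) = 54.81 µg/L.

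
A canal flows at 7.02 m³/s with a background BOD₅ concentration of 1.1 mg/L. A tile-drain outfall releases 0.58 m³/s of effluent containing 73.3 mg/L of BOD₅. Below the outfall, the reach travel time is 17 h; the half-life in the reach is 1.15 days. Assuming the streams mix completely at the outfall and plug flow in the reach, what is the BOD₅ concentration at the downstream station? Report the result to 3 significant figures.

After mixing, C = (7.020·1.100 + 0.5800·73.30) / 7.600 = 50.24/7.600 = 6.610 mg/L.
Half-life 1.15 d → k = ln 2 / 1.15 = 0.6027 d⁻¹.
Applying C = C₀e^(−kt): 6.610 × 0.6525 = 4.313 mg/L.

4.31 mg/L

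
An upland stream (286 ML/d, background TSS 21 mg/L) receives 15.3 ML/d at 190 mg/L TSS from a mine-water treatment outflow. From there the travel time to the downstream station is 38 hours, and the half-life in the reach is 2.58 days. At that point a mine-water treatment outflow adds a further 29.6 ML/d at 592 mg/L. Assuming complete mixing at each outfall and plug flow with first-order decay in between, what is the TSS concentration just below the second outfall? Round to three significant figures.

70.6 mg/L

Conservation of mass: C = (286.0·21.00 + 15.30·190.0) / 301.3 = 8913/301.3 = 29.58 mg/L; combined flow 301.3 ML/d.
Half-life 2.58 d → k = ln 2 / 2.58 = 0.2687 d⁻¹.
After decay, C = 29.58 × e^(−kt) = 29.58 × 0.6535 = 19.33 mg/L.
At the second outfall, C = (301.3·19.33 + 29.60·592.0) / (301.3 + 29.60) = 70.56 mg/L.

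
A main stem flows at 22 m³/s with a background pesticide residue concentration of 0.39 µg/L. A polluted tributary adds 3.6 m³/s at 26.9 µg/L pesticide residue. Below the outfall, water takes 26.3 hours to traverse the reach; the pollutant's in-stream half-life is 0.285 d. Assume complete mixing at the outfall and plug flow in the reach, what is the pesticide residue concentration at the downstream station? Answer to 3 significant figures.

0.287 µg/L

Conservation of mass: C = (22.00·0.3900 + 3.600·26.90) / 25.60 = 105.4/25.60 = 4.118 µg/L.
Half-life 0.285 d → k = ln 2 / 0.285 = 2.432 d⁻¹.
Decay over the reach: 4.118·exp(−kt) = 4.118·0.06959 = 0.2866 µg/L.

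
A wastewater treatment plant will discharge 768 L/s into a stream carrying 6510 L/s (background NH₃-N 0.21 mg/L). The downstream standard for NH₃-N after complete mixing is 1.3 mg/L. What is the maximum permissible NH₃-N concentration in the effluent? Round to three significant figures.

At the limit, (Qr·Cr + Qe·Cₑ)/(Qr + Qe) = 1.3:
Cₑ = (7278·1.3 − 6510·0.2100) / 768.0 = 10.54 mg/L.

10.5 mg/L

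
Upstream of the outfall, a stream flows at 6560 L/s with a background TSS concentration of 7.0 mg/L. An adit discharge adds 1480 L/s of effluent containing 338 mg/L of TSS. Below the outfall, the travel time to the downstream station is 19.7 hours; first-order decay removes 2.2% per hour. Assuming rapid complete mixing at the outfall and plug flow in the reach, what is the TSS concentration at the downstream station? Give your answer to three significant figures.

43.8 mg/L

Mixed concentration C = ΣQC/ΣQ = (6560·7.000 + 1480·338.0) / 8040 = 546200/8040 = 67.93 mg/L.
2.2%/h lost → k = −ln(1 − 0.022) = 0.02225 h⁻¹.
First-order decay: C = 67.93·exp(−k·t) = 67.93·0.6452 = 43.83 mg/L.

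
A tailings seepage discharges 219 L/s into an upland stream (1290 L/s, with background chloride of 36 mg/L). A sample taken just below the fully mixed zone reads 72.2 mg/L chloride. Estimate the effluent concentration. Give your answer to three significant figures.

Mass balance: 1290·36.00 + 219.0·Cₑ = 1509·72.20
→ Cₑ = (1509·72.20 − 1290·36.00) / 219.0 = 285.4 mg/L.

285 mg/L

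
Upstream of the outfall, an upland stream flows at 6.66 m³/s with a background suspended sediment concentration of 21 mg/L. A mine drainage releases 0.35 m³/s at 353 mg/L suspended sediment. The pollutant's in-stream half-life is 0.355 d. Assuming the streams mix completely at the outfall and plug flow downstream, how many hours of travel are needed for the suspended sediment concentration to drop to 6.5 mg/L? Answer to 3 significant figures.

21.6 h

After mixing, C = (6.660·21.00 + 0.3500·353.0) / 7.010 = 263.4/7.010 = 37.58 mg/L.
Half-life 0.355 d → k = ln 2 / 0.355 = 1.953 d⁻¹.
37.58·exp(−k·t) = 6.5 → t = ln(37.58/6.5)/k = 77640 s = 21.57 h.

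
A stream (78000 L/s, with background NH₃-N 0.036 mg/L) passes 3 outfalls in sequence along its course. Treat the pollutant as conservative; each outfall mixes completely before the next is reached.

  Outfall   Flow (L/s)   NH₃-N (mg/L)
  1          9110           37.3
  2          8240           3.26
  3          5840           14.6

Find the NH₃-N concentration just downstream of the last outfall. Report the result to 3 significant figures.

Below outfall 1: Q → 87110 L/s, C = (78000·0.03600 + 9110·37.30)/87110 = 3.933 mg/L.
Below outfall 2: Q → 95350 L/s, C = (87110·3.933 + 8240·3.260)/95350 = 3.875 mg/L.
Below outfall 3: Q → 101200 L/s, C = (95350·3.875 + 5840·14.60)/101200 = 4.494 mg/L.

4.49 mg/L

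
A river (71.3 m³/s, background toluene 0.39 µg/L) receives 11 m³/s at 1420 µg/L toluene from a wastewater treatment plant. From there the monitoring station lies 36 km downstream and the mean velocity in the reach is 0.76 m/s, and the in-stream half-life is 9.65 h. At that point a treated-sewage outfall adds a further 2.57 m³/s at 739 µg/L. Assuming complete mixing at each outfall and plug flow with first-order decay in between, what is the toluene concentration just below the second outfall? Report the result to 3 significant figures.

After mixing, C = (71.30·0.3900 + 11.00·1420) / 82.30 = 15650/82.30 = 190.1 µg/L; combined flow 82.30 m³/s.
Travel time t = 36·1000 / 0.76 = 47370 s = 13.16 h.
Half-life 9.65 h → k = ln 2 / 9.65 = 0.07183 h⁻¹ = 1.724 d⁻¹.
Applying C = C₀e^(−kt): 190.1 × 0.3886 = 73.89 µg/L.
Second outfall: C = (82.30·73.89 + 2.570·739.0)/84.87 = 94.03 µg/L.

94.0 µg/L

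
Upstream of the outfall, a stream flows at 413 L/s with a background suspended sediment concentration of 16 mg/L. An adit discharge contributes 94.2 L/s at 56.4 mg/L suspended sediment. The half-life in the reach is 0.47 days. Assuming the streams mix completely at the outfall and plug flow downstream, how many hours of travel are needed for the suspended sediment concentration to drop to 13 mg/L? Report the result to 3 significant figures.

9.64 h

After mixing, C = (413.0·16.00 + 94.20·56.40) / 507.2 = 11920/507.2 = 23.50 mg/L.
Half-life 0.47 d → k = ln 2 / 0.47 = 1.475 d⁻¹.
23.50·exp(−k·t) = 13 → t = ln(23.50/13)/k = 34690 s = 9.637 h.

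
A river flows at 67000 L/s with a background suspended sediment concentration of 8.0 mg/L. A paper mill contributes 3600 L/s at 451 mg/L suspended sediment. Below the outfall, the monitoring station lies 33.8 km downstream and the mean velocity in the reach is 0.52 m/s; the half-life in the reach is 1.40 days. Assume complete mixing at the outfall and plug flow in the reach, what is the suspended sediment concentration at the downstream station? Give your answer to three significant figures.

21.1 mg/L

After mixing, C = (67000·8.000 + 3600·451.0) / 70600 = 2160000/70600 = 30.59 mg/L.
Travel time t = 33.8·1000 / 0.52 = 65000 s = 18.06 h.
Half-life 1.40 d → k = ln 2 / 1.40 = 0.4951 d⁻¹.
After decay, C = 30.59 × e^(−kt) = 30.59 × 0.6890 = 21.08 mg/L.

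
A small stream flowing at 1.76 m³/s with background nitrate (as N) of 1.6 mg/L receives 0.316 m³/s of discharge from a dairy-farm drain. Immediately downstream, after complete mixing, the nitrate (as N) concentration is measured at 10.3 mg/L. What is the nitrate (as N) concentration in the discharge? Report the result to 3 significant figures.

Mass balance: 1.760·1.600 + 0.3160·Cₑ = 2.076·10.30
→ Cₑ = (2.076·10.30 − 1.760·1.600) / 0.3160 = 58.76 mg/L.

58.8 mg/L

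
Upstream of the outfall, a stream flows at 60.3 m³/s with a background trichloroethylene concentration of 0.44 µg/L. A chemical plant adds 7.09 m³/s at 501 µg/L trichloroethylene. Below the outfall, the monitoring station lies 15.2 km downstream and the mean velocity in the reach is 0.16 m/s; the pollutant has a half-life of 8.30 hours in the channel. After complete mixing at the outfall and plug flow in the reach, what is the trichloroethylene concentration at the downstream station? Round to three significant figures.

5.86 µg/L

After mixing, C = (60.30·0.4400 + 7.090·501.0) / 67.39 = 3579/67.39 = 53.10 µg/L.
Travel time t = 15.2·1000 / 0.16 = 95000 s = 26.39 h.
Half-life 8.30 h → k = ln 2 / 8.30 = 0.08351 h⁻¹ = 2.004 d⁻¹.
First-order decay: C = 53.10·exp(−k·t) = 53.10·0.1104 = 5.862 µg/L.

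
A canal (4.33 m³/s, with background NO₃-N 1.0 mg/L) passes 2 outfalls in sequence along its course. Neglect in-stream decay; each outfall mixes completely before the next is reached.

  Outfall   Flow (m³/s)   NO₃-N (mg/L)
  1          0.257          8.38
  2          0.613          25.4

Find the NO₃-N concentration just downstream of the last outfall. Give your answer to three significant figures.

Outfall 1: combined Q = 4.587 m³/s; C = (4.330·1.000 + 0.2570·8.380)/4.587 = 1.413 mg/L.
Outfall 2: combined Q = 5.200 m³/s; C = (4.587·1.413 + 0.6130·25.40)/5.200 = 4.241 mg/L.

4.24 mg/L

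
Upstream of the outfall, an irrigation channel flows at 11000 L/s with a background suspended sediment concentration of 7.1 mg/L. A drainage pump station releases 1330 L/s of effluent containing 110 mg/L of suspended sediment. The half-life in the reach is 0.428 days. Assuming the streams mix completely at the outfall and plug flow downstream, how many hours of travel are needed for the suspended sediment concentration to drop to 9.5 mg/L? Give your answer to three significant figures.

Mass balance: C = (11000·7.100 + 1330·110.0) / 12330 = 224400/12330 = 18.20 mg/L.
Half-life 0.428 d → k = ln 2 / 0.428 = 1.620 d⁻¹.
18.20·exp(−k·t) = 9.5 → t = ln(18.20/9.5)/k = 34680 s = 9.634 h.

9.63 h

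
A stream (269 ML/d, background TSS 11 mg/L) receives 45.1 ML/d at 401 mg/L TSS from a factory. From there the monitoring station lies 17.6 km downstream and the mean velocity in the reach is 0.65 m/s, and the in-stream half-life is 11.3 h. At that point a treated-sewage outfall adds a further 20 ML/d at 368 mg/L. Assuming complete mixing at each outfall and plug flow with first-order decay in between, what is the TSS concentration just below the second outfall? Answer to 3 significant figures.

Flow-weighted average: C = (269.0·11.00 + 45.10·401.0) / 314.1 = 21040/314.1 = 67.00 mg/L; combined flow 314.1 ML/d.
Travel time t = 17.6·1000 / 0.65 = 27080 s = 7.521 h.
Half-life 11.3 h → k = ln 2 / 11.3 = 0.06134 h⁻¹ = 1.472 d⁻¹.
Applying C = C₀e^(−kt): 67.00 × 0.6304 = 42.24 mg/L.
Second outfall: C = (314.1·42.24 + 20.00·368.0)/334.1 = 61.74 mg/L.

61.7 mg/L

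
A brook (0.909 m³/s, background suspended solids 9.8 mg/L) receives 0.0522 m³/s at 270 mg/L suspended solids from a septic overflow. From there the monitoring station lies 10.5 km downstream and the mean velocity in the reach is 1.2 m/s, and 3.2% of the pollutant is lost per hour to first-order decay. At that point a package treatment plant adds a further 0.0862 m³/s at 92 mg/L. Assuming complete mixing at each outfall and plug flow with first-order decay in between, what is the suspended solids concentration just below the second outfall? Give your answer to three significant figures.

Mixed concentration C = ΣQC/ΣQ = (0.9090·9.800 + 0.05220·270.0) / 0.9612 = 23.00/0.9612 = 23.93 mg/L; combined flow 0.9612 m³/s.
Travel time t = 10.5·1000 / 1.2 = 8750 s = 2.431 h.
3.2%/h lost → k = −ln(1 − 0.032) = 0.03252 h⁻¹.
After decay, C = 23.93 × e^(−kt) = 23.93 × 0.9240 = 22.11 mg/L.
Second outfall: C = (0.9612·22.11 + 0.08620·92.00)/1.047 = 27.86 mg/L.

27.9 mg/L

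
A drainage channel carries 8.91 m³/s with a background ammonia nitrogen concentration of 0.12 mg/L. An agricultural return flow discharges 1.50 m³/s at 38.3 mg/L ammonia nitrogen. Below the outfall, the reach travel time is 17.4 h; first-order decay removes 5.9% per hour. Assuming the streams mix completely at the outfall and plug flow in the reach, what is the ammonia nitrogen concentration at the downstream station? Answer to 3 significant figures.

1.95 mg/L

Conservation of mass: C = (8.910·0.1200 + 1.500·38.30) / 10.41 = 58.52/10.41 = 5.621 mg/L.
5.9%/h lost → k = −ln(1 − 0.059) = 0.06081 h⁻¹.
Decay over the reach: 5.621·exp(−kt) = 5.621·0.3471 = 1.951 mg/L.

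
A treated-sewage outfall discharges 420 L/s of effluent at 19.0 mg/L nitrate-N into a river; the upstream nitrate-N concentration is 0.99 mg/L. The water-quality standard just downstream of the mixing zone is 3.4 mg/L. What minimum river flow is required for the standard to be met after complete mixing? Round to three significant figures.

2720 L/s

Set C_mix = 3.4: (Q·0.9900 + 420.0·19.00) / (Q + 420.0) = 3.4
→ Q = 420.0·(19.00 − 3.4)/(3.4 − 0.9900) = 2719 L/s.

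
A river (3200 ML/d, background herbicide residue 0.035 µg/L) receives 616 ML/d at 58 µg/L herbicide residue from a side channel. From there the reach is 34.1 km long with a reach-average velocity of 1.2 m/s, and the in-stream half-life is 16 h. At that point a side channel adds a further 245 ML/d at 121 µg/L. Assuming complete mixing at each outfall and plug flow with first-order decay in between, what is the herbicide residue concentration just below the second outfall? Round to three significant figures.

After mixing, C = (3200·0.03500 + 616.0·58.00) / 3816 = 35840/3816 = 9.392 µg/L; combined flow 3816 ML/d.
Travel time t = 34.1·1000 / 1.2 = 28420 s = 7.894 h.
Half-life 16 h → k = ln 2 / 16 = 0.04332 h⁻¹ = 1.040 d⁻¹.
Decay over the reach: 9.392·exp(−kt) = 9.392·0.7104 = 6.672 µg/L.
Second outfall: C = (3816·6.672 + 245.0·121.0)/4061 = 13.57 µg/L.

13.6 µg/L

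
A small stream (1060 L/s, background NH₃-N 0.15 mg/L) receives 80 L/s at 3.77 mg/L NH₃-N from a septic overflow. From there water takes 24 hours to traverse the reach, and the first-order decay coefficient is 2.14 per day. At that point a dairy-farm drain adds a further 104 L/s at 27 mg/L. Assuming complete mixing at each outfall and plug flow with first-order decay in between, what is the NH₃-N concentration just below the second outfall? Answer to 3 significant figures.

2.30 mg/L

Conservation of mass: C = (1060·0.1500 + 80.00·3.770) / 1140 = 460.6/1140 = 0.4040 mg/L; combined flow 1140 L/s.
First-order decay: C = 0.4040·exp(−k·t) = 0.4040·0.1177 = 0.04754 mg/L.
At the second outfall, C = (1140·0.04754 + 104.0·27.00) / (1140 + 104.0) = 2.301 mg/L.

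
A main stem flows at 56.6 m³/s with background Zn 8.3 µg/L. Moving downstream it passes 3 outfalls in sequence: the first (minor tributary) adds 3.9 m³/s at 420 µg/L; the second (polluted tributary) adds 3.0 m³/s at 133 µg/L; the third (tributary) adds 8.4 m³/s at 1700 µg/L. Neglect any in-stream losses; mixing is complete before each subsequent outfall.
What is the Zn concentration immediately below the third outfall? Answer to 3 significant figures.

233 µg/L

After outfall 1: Q = 56.60 + 3.900 = 60.50 m³/s; C = (56.60·8.300 + 3.900·420.0)/60.50 = 34.84 µg/L.
After outfall 2: Q = 60.50 + 3.000 = 63.50 m³/s; C = (60.50·34.84 + 3.000·133.0)/63.50 = 39.48 µg/L.
After outfall 3: Q = 63.50 + 8.400 = 71.90 m³/s; C = (63.50·39.48 + 8.400·1700)/71.90 = 233.5 µg/L.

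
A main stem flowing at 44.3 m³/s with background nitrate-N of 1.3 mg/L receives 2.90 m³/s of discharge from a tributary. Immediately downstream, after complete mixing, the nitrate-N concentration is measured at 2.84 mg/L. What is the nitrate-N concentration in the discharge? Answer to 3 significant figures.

26.4 mg/L

Mass balance: 44.30·1.300 + 2.900·Cₑ = 47.20·2.840
→ Cₑ = (47.20·2.840 − 44.30·1.300) / 2.900 = 26.36 mg/L.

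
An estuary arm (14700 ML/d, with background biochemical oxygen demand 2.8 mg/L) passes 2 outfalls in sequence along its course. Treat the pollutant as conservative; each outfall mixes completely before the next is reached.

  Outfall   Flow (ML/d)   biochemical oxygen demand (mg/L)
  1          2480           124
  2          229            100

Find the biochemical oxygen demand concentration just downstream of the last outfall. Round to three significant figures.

21.3 mg/L

After outfall 1: Q = 14700 + 2480 = 17180 ML/d; C = (14700·2.800 + 2480·124.0)/17180 = 20.30 mg/L.
After outfall 2: Q = 17180 + 229.0 = 17410 ML/d; C = (17180·20.30 + 229.0·100.0)/17410 = 21.34 mg/L.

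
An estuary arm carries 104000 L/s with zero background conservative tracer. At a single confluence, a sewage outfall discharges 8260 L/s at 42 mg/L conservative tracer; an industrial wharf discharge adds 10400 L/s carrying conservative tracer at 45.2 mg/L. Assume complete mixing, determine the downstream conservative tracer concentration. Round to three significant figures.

Flow-weighted average: C = (104000·0 + 8260·42.00 + 10400·45.20) / 122700 = 817000/122700 = 6.661 mg/L.

6.66 mg/L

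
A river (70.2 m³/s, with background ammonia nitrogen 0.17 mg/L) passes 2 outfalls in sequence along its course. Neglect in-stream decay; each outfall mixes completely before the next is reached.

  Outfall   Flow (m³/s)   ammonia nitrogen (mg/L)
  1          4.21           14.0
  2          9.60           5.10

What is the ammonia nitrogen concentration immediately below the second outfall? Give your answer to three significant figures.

1.43 mg/L

Below outfall 1: Q → 74.41 m³/s, C = (70.20·0.1700 + 4.210·14.00)/74.41 = 0.9525 mg/L.
Below outfall 2: Q → 84.01 m³/s, C = (74.41·0.9525 + 9.600·5.100)/84.01 = 1.426 mg/L.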